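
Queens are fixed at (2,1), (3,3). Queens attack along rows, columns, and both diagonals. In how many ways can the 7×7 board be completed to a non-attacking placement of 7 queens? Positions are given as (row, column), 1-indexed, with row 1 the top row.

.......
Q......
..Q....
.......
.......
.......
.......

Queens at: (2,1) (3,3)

Branch on row 1: col 4 → 1; col 6 → 1; col 7 → 0.
Sum: 1 + 1 + 0 = 2.

2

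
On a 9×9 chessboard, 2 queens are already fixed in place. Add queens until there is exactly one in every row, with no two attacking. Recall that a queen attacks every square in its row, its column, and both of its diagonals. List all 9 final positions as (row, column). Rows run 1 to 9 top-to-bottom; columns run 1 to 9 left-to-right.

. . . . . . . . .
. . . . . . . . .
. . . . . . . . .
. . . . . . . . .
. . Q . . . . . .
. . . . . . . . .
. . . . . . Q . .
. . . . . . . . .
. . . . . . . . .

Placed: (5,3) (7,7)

(1,5) (2,8) (3,6) (4,9) (5,3) (6,1) (7,7) (8,4) (9,2)

Row 1: attacked by (5,3)→{3,7}; (7,7)→{1,7}. Safe: 2, 4, 5, 6, 8, 9. Place at column 5.
Row 2: attacked by (1,5)→{4,5,6}; (5,3)→{3,6}; (7,7)→{2,7}. Safe: 1, 8, 9. Place at column 8.
Row 3: attacked by (1,5)→{3,5,7}; (2,8)→{7,8,9}; (5,3)→{1,3,5}; (7,7)→{3,7}. Safe: 2, 4, 6. Place at column 6.
Row 4: attacked by (1,5)→{2,5,8}; (2,8)→{6,8}; (3,6)→{5,6,7}; (5,3)→{2,3,4}; (7,7)→{4,7}. Safe: 1, 9. Place at column 9.
Row 6: attacked by (1,5)→{5}; (2,8)→{4,8}; (3,6)→{3,6,9}; (4,9)→{7,9}; (5,3)→{2,3,4}; (7,7)→{6,7,8}. Safe: 1. Place at column 1.
Row 8: attacked by (1,5)→{5}; (2,8)→{2,8}; (3,6)→{1,6}; (4,9)→{5,9}; (5,3)→{3,6}; (6,1)→{1,3}; (7,7)→{6,7,8}. Safe: 4. Place at column 4.
Row 9: attacked by (1,5)→{5}; (2,8)→{1,8}; (3,6)→{6}; (4,9)→{4,9}; (5,3)→{3,7}; (6,1)→{1,4}; (7,7)→{5,7,9}; (8,4)→{3,4,5}. Safe: 2. Place at column 2.
Columns [5, 8, 6, 9, 3, 1, 7, 4, 2], r−c [-4, -6, -3, -5, 2, 5, 0, 4, 7], r+c [6, 10, 9, 13, 8, 7, 14, 12, 11] are all distinct, so no two queens attack.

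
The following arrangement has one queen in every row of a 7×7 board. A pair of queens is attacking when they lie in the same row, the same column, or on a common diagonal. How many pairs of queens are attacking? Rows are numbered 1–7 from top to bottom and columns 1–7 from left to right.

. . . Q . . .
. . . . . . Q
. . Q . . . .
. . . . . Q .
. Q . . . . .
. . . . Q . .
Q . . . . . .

All columns are distinct and no two queens satisfy |Δrow| = |Δcol|, so no pair attacks.

0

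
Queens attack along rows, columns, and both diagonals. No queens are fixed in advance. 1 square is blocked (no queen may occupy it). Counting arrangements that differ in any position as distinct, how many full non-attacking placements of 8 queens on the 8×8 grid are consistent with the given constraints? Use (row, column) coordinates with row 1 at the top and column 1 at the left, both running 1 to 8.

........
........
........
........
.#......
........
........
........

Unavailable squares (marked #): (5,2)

84

Branch on row 1: col 1 → 3; col 2 → 8; col 3 → 16; col 4 → 15; col 5 → 15; col 6 → 16; col 7 → 8; col 8 → 3.
Sum: 3 + 8 + 16 + 15 + 15 + 16 + 8 + 3 = 84.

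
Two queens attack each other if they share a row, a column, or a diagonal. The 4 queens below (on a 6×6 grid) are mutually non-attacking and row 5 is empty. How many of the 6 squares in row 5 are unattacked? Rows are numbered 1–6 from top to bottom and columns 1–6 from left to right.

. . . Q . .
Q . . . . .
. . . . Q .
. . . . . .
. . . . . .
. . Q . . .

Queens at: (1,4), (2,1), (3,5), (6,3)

(1,4) attacks row 5 at column 4.
(2,1) attacks row 5 at column 1 and diagonals 4.
(3,5) attacks row 5 at column 5 and diagonals 3.
(6,3) attacks row 5 at column 3 and diagonals 2, 4.
Attacked columns: {1, 2, 3, 4, 5}. Safe: {6}.

1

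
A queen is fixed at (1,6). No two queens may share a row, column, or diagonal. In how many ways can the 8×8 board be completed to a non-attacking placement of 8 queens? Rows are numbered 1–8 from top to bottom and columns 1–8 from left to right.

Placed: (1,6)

Branch on row 2: col 1 → 1; col 2 → 2; col 3 → 8; col 4 → 4; col 8 → 1.
Sum: 1 + 2 + 8 + 4 + 1 = 16.

16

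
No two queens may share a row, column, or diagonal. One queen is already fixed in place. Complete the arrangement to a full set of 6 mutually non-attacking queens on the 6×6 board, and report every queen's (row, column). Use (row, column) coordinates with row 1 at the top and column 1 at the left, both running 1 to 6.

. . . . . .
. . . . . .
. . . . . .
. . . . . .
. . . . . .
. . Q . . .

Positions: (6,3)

Row 1: attacked by (6,3)→{3}. Safe: 1, 2, 4, 5, 6. Place at column 4.
Row 2: attacked by (1,4)→{3,4,5}; (6,3)→{3}. Safe: 1, 2, 6. Place at column 1.
Row 3: attacked by (1,4)→{2,4,6}; (2,1)→{1,2}; (6,3)→{3,6}. Safe: 5. Place at column 5.
Row 4: attacked by (1,4)→{1,4}; (2,1)→{1,3}; (3,5)→{4,5,6}; (6,3)→{1,3,5}. Safe: 2. Place at column 2.
Row 5: attacked by (1,4)→{4}; (2,1)→{1,4}; (3,5)→{3,5}; (4,2)→{1,2,3}; (6,3)→{2,3,4}. Safe: 6. Place at column 6.
Columns [4, 1, 5, 2, 6, 3], r−c [-3, 1, -2, 2, -1, 3], r+c [5, 3, 8, 6, 11, 9] are all distinct, so no two queens attack.

(1,4) (2,1) (3,5) (4,2) (5,6) (6,3)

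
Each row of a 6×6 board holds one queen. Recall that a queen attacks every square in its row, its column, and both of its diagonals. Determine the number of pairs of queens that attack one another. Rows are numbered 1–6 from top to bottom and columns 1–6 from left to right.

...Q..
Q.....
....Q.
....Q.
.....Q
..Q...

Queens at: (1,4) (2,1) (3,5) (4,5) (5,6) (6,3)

Same column: (3,5)–(4,5) (column 5).
Same diagonal: (4,5)–(5,6) (|4−5| = |5−6| = 1); (4,5)–(6,3) (|4−6| = |5−3| = 2).
Total attacking pairs: 3.

3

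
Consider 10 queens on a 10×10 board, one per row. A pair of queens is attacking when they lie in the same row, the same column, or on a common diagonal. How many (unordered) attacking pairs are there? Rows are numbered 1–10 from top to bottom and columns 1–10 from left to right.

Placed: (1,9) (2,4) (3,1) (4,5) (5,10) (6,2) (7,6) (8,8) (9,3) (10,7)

All columns are distinct and no two queens satisfy |Δrow| = |Δcol|, so no pair attacks.

0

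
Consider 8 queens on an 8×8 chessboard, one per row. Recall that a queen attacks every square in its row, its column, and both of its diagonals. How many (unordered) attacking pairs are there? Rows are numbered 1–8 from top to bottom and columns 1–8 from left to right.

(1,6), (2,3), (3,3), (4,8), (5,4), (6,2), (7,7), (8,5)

2

Same column: (2,3)–(3,3) (column 3).
Same diagonal: (3,3)–(7,7) (|3−7| = |3−7| = 4).
Total attacking pairs: 2.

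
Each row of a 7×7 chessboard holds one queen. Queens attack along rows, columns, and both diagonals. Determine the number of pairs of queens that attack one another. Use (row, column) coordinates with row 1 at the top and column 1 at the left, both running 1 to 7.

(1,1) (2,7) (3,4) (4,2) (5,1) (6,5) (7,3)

Same column: (1,1)–(5,1) (column 1).
Same diagonal: (4,2)–(5,1) (|4−5| = |2−1| = 1); (5,1)–(7,3) (|5−7| = |1−3| = 2).
Total attacking pairs: 3.

3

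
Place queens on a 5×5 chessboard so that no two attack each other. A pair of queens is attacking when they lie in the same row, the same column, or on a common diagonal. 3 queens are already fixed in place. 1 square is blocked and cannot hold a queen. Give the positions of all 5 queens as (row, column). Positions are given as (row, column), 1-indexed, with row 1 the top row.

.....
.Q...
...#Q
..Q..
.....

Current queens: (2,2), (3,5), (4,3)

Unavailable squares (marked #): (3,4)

Row 1: attacked by (2,2)→{1,2,3}; (3,5)→{3,5}; (4,3)→{3}. Safe: 4. Place at column 4.
Row 5: attacked by (1,4)→{4}; (2,2)→{2,5}; (3,5)→{3,5}; (4,3)→{2,3,4}. Safe: 1. Place at column 1.
Columns [4, 2, 5, 3, 1], r−c [-3, 0, -2, 1, 4], r+c [5, 4, 8, 7, 6] are all distinct, so no two queens attack.

(1,4) (2,2) (3,5) (4,3) (5,1)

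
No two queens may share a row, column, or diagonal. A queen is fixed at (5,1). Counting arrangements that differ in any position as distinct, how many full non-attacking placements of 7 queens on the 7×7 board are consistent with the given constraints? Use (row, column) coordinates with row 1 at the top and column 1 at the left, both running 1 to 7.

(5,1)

6

Branch on row 1: col 2 → 2; col 3 → 1; col 4 → 0; col 6 → 2; col 7 → 1.
Sum: 2 + 1 + 0 + 2 + 1 = 6.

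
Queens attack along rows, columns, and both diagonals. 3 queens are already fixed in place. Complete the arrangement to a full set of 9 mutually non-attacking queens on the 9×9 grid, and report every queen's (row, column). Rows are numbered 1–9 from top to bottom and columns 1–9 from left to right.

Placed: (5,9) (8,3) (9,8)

(1,1) (2,7) (3,4) (4,6) (5,9) (6,2) (7,5) (8,3) (9,8)

Row 1: attacked by (5,9)→{5,9}; (8,3)→{3}; (9,8)→{8}. Safe: 1, 2, 4, 6, 7. Place at column 1.
Row 2: attacked by (1,1)→{1,2}; (5,9)→{6,9}; (8,3)→{3,9}; (9,8)→{1,8}. Safe: 4, 5, 7. Place at column 7.
Row 3: attacked by (1,1)→{1,3}; (2,7)→{6,7,8}; (5,9)→{7,9}; (8,3)→{3,8}; (9,8)→{2,8}. Safe: 4, 5. Place at column 4.
Row 4: attacked by (1,1)→{1,4}; (2,7)→{5,7,9}; (3,4)→{3,4,5}; (5,9)→{8,9}; (8,3)→{3,7}; (9,8)→{3,8}. Safe: 2, 6. Place at column 6.
Row 6: attacked by (1,1)→{1,6}; (2,7)→{3,7}; (3,4)→{1,4,7}; (4,6)→{4,6,8}; (5,9)→{8,9}; (8,3)→{1,3,5}; (9,8)→{5,8}. Safe: 2. Place at column 2.
Row 7: attacked by (1,1)→{1,7}; (2,7)→{2,7}; (3,4)→{4,8}; (4,6)→{3,6,9}; (5,9)→{7,9}; (6,2)→{1,2,3}; (8,3)→{2,3,4}; (9,8)→{6,8}. Safe: 5. Place at column 5.
Columns [1, 7, 4, 6, 9, 2, 5, 3, 8], r−c [0, -5, -1, -2, -4, 4, 2, 5, 1], r+c [2, 9, 7, 10, 14, 8, 12, 11, 17] are all distinct, so no two queens attack.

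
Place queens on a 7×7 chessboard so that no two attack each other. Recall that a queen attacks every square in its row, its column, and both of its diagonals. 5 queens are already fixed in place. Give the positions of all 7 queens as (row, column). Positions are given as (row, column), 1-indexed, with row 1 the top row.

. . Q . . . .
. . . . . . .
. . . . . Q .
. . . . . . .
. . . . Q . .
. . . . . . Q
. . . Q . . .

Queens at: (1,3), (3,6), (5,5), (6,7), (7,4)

Row 2: attacked by (1,3)→{2,3,4}; (3,6)→{5,6,7}; (5,5)→{2,5}; (6,7)→{3,7}; (7,4)→{4}. Safe: 1. Place at column 1.
Row 4: attacked by (1,3)→{3,6}; (2,1)→{1,3}; (3,6)→{5,6,7}; (5,5)→{4,5,6}; (6,7)→{5,7}; (7,4)→{1,4,7}. Safe: 2. Place at column 2.
Columns [3, 1, 6, 2, 5, 7, 4], r−c [-2, 1, -3, 2, 0, -1, 3], r+c [4, 3, 9, 6, 10, 13, 11] are all distinct, so no two queens attack.

(1,3) (2,1) (3,6) (4,2) (5,5) (6,7) (7,4)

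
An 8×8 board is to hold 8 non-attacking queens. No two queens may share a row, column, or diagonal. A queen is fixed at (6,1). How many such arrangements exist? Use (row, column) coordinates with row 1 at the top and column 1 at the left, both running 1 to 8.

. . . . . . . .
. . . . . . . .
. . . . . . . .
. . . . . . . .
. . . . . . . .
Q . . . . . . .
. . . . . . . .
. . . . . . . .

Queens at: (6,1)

Branch on row 1: col 2 → 1; col 3 → 4; col 4 → 4; col 5 → 4; col 7 → 3; col 8 → 0.
Sum: 1 + 4 + 4 + 4 + 3 + 0 = 16.

16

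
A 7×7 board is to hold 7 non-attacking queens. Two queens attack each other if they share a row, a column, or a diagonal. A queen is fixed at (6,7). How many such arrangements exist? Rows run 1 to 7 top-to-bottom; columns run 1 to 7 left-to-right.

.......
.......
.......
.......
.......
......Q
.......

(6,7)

Branch on row 1: col 1 → 1; col 3 → 2; col 4 → 2; col 5 → 1; col 6 → 1.
Sum: 1 + 2 + 2 + 1 + 1 = 7.

7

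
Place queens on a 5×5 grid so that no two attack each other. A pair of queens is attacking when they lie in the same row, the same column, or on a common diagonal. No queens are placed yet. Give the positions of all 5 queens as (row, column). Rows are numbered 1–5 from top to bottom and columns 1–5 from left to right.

Row 1: Safe: 1, 2, 3, 4, 5. Place at column 2.
Row 2: attacked by (1,2)→{1,2,3}. Safe: 4, 5. Place at column 5.
Row 3: attacked by (1,2)→{2,4}; (2,5)→{4,5}. Safe: 1, 3. Place at column 3.
Row 4: attacked by (1,2)→{2,5}; (2,5)→{3,5}; (3,3)→{2,3,4}. Safe: 1. Place at column 1.
Row 5: attacked by (1,2)→{2}; (2,5)→{2,5}; (3,3)→{1,3,5}; (4,1)→{1,2}. Safe: 4. Place at column 4.
Columns [2, 5, 3, 1, 4], r−c [-1, -3, 0, 3, 1], r+c [3, 7, 6, 5, 9] are all distinct, so no two queens attack.

(1,2) (2,5) (3,3) (4,1) (5,4)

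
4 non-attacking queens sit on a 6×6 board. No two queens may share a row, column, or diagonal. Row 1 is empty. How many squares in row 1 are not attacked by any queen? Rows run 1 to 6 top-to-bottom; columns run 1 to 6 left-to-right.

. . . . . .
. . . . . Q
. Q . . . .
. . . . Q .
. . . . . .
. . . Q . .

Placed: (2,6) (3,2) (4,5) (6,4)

(2,6) attacks row 1 at column 6 and diagonals 5.
(3,2) attacks row 1 at column 2 and diagonals 4.
(4,5) attacks row 1 at column 5 and diagonals 2.
(6,4) attacks row 1 at column 4.
Attacked columns: {2, 4, 5, 6}. Safe: {1, 3}.

2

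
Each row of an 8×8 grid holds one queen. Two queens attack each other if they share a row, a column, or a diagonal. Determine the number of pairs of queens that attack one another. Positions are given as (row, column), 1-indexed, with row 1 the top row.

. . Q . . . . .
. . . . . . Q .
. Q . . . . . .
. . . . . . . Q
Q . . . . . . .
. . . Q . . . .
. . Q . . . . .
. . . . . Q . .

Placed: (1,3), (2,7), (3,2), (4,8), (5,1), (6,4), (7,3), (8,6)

Same column: (1,3)–(7,3) (column 3).
Same diagonal: (5,1)–(7,3) (|5−7| = |1−3| = 2); (6,4)–(7,3) (|6−7| = |4−3| = 1); (6,4)–(8,6) (|6−8| = |4−6| = 2).
Total attacking pairs: 4.

4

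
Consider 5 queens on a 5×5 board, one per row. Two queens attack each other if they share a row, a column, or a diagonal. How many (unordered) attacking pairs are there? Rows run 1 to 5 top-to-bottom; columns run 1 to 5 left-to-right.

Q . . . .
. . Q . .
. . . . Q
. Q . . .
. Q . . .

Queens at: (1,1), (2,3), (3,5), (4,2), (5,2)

1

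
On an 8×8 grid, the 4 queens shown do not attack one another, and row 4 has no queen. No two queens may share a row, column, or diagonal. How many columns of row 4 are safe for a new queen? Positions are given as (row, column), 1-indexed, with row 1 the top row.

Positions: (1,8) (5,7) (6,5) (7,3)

3

(1,8) attacks row 4 at column 8 and diagonals 5.
(5,7) attacks row 4 at column 7 and diagonals 6, 8.
(6,5) attacks row 4 at column 5 and diagonals 3, 7.
(7,3) attacks row 4 at column 3 and diagonals 6.
Attacked columns: {3, 5, 6, 7, 8}. Safe: {1, 2, 4}.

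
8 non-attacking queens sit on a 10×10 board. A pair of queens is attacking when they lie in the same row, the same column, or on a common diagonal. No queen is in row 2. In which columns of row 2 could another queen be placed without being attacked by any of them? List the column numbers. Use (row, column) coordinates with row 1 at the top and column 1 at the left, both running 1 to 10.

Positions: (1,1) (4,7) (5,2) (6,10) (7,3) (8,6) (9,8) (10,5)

columns 4

(1,1) attacks row 2 at column 1 and diagonals 2.
(4,7) attacks row 2 at column 7 and diagonals 5, 9.
(5,2) attacks row 2 at column 2 and diagonals 5.
(6,10) attacks row 2 at column 10 and diagonals 6.
(7,3) attacks row 2 at column 3 and diagonals 8.
(8,6) attacks row 2 at column 6.
(9,8) attacks row 2 at column 8 and diagonals 1.
(10,5) attacks row 2 at column 5.
Attacked columns: {1, 2, 3, 5, 6, 7, 8, 9, 10}. Safe: {4}.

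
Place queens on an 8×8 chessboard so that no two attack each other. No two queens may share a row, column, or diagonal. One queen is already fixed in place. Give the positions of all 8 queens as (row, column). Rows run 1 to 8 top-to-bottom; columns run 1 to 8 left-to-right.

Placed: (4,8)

(1,4) (2,1) (3,5) (4,8) (5,6) (6,3) (7,7) (8,2)

Row 1: attacked by (4,8)→{5,8}. Safe: 1, 2, 3, 4, 6, 7. Place at column 4.
Row 2: attacked by (1,4)→{3,4,5}; (4,8)→{6,8}. Safe: 1, 2, 7. Place at column 1.
Row 3: attacked by (1,4)→{2,4,6}; (2,1)→{1,2}; (4,8)→{7,8}. Safe: 3, 5. Place at column 5.
Row 5: attacked by (1,4)→{4,8}; (2,1)→{1,4}; (3,5)→{3,5,7}; (4,8)→{7,8}. Safe: 2, 6. Place at column 6.
Row 6: attacked by (1,4)→{4}; (2,1)→{1,5}; (3,5)→{2,5,8}; (4,8)→{6,8}; (5,6)→{5,6,7}. Safe: 3. Place at column 3.
Row 7: attacked by (1,4)→{4}; (2,1)→{1,6}; (3,5)→{1,5}; (4,8)→{5,8}; (5,6)→{4,6,8}; (6,3)→{2,3,4}. Safe: 7. Place at column 7.
Row 8: attacked by (1,4)→{4}; (2,1)→{1,7}; (3,5)→{5}; (4,8)→{4,8}; (5,6)→{3,6}; (6,3)→{1,3,5}; (7,7)→{6,7,8}. Safe: 2. Place at column 2.
Columns [4, 1, 5, 8, 6, 3, 7, 2], r−c [-3, 1, -2, -4, -1, 3, 0, 6], r+c [5, 3, 8, 12, 11, 9, 14, 10] are all distinct, so no two queens attack.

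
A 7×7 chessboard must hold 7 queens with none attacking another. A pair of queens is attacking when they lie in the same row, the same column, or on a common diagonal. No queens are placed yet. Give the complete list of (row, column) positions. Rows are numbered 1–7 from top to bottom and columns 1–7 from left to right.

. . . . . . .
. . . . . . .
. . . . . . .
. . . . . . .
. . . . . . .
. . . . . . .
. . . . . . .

Row 1: Safe: 1, 2, 3, 4, 5, 6, 7. Place at column 6.
Row 2: attacked by (1,6)→{5,6,7}. Safe: 1, 2, 3, 4. Place at column 1.
Row 3: attacked by (1,6)→{4,6}; (2,1)→{1,2}. Safe: 3, 5, 7. Place at column 3.
Row 4: attacked by (1,6)→{3,6}; (2,1)→{1,3}; (3,3)→{2,3,4}. Safe: 5, 7. Place at column 5.
Row 5: attacked by (1,6)→{2,6}; (2,1)→{1,4}; (3,3)→{1,3,5}; (4,5)→{4,5,6}. Safe: 7. Place at column 7.
Row 6: attacked by (1,6)→{1,6}; (2,1)→{1,5}; (3,3)→{3,6}; (4,5)→{3,5,7}; (5,7)→{6,7}. Safe: 2, 4. Place at column 2.
Row 7: attacked by (1,6)→{6}; (2,1)→{1,6}; (3,3)→{3,7}; (4,5)→{2,5}; (5,7)→{5,7}; (6,2)→{1,2,3}. Safe: 4. Place at column 4.
Columns [6, 1, 3, 5, 7, 2, 4], r−c [-5, 1, 0, -1, -2, 4, 3], r+c [7, 3, 6, 9, 12, 8, 11] are all distinct, so no two queens attack.

(1,6) (2,1) (3,3) (4,5) (5,7) (6,2) (7,4)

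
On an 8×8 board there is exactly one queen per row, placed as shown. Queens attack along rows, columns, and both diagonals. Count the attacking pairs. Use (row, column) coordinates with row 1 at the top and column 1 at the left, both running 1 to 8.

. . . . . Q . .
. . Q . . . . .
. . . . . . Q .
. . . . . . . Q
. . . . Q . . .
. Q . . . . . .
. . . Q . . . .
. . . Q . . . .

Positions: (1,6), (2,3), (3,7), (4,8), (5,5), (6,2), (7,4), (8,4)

5

Same column: (7,4)–(8,4) (column 4).
Same diagonal: (3,7)–(4,8) (|3−4| = |7−8| = 1); (3,7)–(5,5) (|3−5| = |7−5| = 2); (4,8)–(8,4) (|4−8| = |8−4| = 4); (6,2)–(8,4) (|6−8| = |2−4| = 2).
Total attacking pairs: 5.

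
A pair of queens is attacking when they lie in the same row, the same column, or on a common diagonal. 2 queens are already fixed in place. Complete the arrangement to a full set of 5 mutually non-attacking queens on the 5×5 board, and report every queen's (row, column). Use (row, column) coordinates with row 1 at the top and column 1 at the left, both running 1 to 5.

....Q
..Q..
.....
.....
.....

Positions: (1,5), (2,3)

(1,5) (2,3) (3,1) (4,4) (5,2)

Row 3: attacked by (1,5)→{3,5}; (2,3)→{2,3,4}. Safe: 1. Place at column 1.
Row 4: attacked by (1,5)→{2,5}; (2,3)→{1,3,5}; (3,1)→{1,2}. Safe: 4. Place at column 4.
Row 5: attacked by (1,5)→{1,5}; (2,3)→{3}; (3,1)→{1,3}; (4,4)→{3,4,5}. Safe: 2. Place at column 2.
Columns [5, 3, 1, 4, 2], r−c [-4, -1, 2, 0, 3], r+c [6, 5, 4, 8, 7] are all distinct, so no two queens attack.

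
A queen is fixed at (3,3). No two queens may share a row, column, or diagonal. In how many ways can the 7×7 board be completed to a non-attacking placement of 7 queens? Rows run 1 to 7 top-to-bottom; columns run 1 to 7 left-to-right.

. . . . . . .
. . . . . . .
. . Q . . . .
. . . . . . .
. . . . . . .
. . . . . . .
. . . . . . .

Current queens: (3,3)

6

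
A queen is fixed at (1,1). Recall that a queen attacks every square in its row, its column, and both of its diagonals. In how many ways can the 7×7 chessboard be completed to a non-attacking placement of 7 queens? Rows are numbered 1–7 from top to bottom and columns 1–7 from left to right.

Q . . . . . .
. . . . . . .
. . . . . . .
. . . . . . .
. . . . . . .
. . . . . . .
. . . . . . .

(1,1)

4

Branch on row 2: col 3 → 1; col 4 → 1; col 5 → 1; col 6 → 1; col 7 → 0.
Sum: 1 + 1 + 1 + 1 + 0 = 4.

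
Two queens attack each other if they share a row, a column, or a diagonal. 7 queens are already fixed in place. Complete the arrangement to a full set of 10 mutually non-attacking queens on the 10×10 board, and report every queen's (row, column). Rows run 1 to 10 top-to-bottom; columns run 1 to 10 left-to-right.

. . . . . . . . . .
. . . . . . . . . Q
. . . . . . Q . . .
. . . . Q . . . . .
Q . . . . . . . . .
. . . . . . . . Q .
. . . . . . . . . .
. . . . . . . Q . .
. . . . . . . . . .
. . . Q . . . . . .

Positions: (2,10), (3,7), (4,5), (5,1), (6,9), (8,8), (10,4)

Row 1: attacked by (2,10)→{9,10}; (3,7)→{5,7,9}; (4,5)→{2,5,8}; (5,1)→{1,5}; (6,9)→{4,9}; (8,8)→{1,8}; (10,4)→{4}. Safe: 3, 6. Place at column 3.
Row 7: attacked by (1,3)→{3,9}; (2,10)→{5,10}; (3,7)→{3,7}; (4,5)→{2,5,8}; (5,1)→{1,3}; (6,9)→{8,9,10}; (8,8)→{7,8,9}; (10,4)→{1,4,7}. Safe: 6. Place at column 6.
Row 9: attacked by (1,3)→{3}; (2,10)→{3,10}; (3,7)→{1,7}; (4,5)→{5,10}; (5,1)→{1,5}; (6,9)→{6,9}; (7,6)→{4,6,8}; (8,8)→{7,8,9}; (10,4)→{3,4,5}. Safe: 2. Place at column 2.
Columns [3, 10, 7, 5, 1, 9, 6, 8, 2, 4], r−c [-2, -8, -4, -1, 4, -3, 1, 0, 7, 6], r+c [4, 12, 10, 9, 6, 15, 13, 16, 11, 14] are all distinct, so no two queens attack.

(1,3) (2,10) (3,7) (4,5) (5,1) (6,9) (7,6) (8,8) (9,2) (10,4)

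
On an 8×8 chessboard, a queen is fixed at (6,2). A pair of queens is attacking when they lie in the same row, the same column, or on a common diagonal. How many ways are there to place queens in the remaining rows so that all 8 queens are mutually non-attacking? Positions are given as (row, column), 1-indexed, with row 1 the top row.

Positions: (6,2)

Branch on row 1: col 1 → 1; col 3 → 2; col 4 → 3; col 5 → 3; col 6 → 4; col 8 → 1.
Sum: 1 + 2 + 3 + 3 + 4 + 1 = 14.

14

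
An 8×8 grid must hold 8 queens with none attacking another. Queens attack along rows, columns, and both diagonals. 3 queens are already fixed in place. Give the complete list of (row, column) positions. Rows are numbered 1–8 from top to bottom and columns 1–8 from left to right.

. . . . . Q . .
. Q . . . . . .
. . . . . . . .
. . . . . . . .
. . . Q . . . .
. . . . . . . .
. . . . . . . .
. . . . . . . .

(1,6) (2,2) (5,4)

(1,6) (2,2) (3,7) (4,1) (5,4) (6,8) (7,5) (8,3)

Row 3: attacked by (1,6)→{4,6,8}; (2,2)→{1,2,3}; (5,4)→{2,4,6}. Safe: 5, 7. Place at column 7.
Row 4: attacked by (1,6)→{3,6}; (2,2)→{2,4}; (3,7)→{6,7,8}; (5,4)→{3,4,5}. Safe: 1. Place at column 1.
Row 6: attacked by (1,6)→{1,6}; (2,2)→{2,6}; (3,7)→{4,7}; (4,1)→{1,3}; (5,4)→{3,4,5}. Safe: 8. Place at column 8.
Row 7: attacked by (1,6)→{6}; (2,2)→{2,7}; (3,7)→{3,7}; (4,1)→{1,4}; (5,4)→{2,4,6}; (6,8)→{7,8}. Safe: 5. Place at column 5.
Row 8: attacked by (1,6)→{6}; (2,2)→{2,8}; (3,7)→{2,7}; (4,1)→{1,5}; (5,4)→{1,4,7}; (6,8)→{6,8}; (7,5)→{4,5,6}. Safe: 3. Place at column 3.
Columns [6, 2, 7, 1, 4, 8, 5, 3], r−c [-5, 0, -4, 3, 1, -2, 2, 5], r+c [7, 4, 10, 5, 9, 14, 12, 11] are all distinct, so no two queens attack.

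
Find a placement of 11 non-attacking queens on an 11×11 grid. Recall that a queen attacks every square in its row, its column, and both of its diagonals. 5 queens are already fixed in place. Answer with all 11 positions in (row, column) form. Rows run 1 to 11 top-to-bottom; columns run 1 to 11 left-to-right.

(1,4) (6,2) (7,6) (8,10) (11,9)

Row 2: attacked by (1,4)→{3,4,5}; (6,2)→{2,6}; (7,6)→{1,6,11}; (8,10)→{4,10}; (11,9)→{9}. Safe: 7, 8. Place at column 7.
Row 3: attacked by (1,4)→{2,4,6}; (2,7)→{6,7,8}; (6,2)→{2,5}; (7,6)→{2,6,10}; (8,10)→{5,10}; (11,9)→{1,9}. Safe: 3, 11. Place at column 3.
Row 4: attacked by (1,4)→{1,4,7}; (2,7)→{5,7,9}; (3,3)→{2,3,4}; (6,2)→{2,4}; (7,6)→{3,6,9}; (8,10)→{6,10}; (11,9)→{2,9}. Safe: 8, 11. Place at column 8.
Row 5: attacked by (1,4)→{4,8}; (2,7)→{4,7,10}; (3,3)→{1,3,5}; (4,8)→{7,8,9}; (6,2)→{1,2,3}; (7,6)→{4,6,8}; (8,10)→{7,10}; (11,9)→{3,9}. Safe: 11. Place at column 11.
Row 9: attacked by (1,4)→{4}; (2,7)→{7}; (3,3)→{3,9}; (4,8)→{3,8}; (5,11)→{7,11}; (6,2)→{2,5}; (7,6)→{4,6,8}; (8,10)→{9,10,11}; (11,9)→{7,9,11}. Safe: 1. Place at column 1.
Row 10: attacked by (1,4)→{4}; (2,7)→{7}; (3,3)→{3,10}; (4,8)→{2,8}; (5,11)→{6,11}; (6,2)→{2,6}; (7,6)→{3,6,9}; (8,10)→{8,10}; (9,1)→{1,2}; (11,9)→{8,9,10}. Safe: 5. Place at column 5.
Columns [4, 7, 3, 8, 11, 2, 6, 10, 1, 5, 9], r−c [-3, -5, 0, -4, -6, 4, 1, -2, 8, 5, 2], r+c [5, 9, 6, 12, 16, 8, 13, 18, 10, 15, 20] are all distinct, so no two queens attack.

(1,4) (2,7) (3,3) (4,8) (5,11) (6,2) (7,6) (8,10) (9,1) (10,5) (11,9)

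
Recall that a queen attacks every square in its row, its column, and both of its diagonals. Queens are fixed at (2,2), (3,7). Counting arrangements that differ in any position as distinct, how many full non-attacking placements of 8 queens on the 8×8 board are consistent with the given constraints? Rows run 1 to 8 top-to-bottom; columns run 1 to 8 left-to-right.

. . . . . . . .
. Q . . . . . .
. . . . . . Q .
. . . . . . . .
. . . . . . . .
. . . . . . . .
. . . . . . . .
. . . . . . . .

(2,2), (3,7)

Branch on row 1: col 4 → 3; col 6 → 2; col 8 → 0.
Sum: 3 + 2 + 0 = 5.

5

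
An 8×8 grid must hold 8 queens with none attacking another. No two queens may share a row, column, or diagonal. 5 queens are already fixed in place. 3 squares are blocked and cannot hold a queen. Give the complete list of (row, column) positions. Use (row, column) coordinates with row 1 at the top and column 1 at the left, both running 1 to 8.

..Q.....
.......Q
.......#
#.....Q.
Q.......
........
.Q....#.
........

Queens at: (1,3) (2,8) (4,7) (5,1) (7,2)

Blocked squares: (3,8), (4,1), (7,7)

(1,3) (2,8) (3,4) (4,7) (5,1) (6,6) (7,2) (8,5)

Row 3: attacked by (1,3)→{1,3,5}; (2,8)→{7,8}; (4,7)→{6,7,8}; (5,1)→{1,3}; (7,2)→{2,6}. Blocked: 8. Safe: 4. Place at column 4.
Row 6: attacked by (1,3)→{3,8}; (2,8)→{4,8}; (3,4)→{1,4,7}; (4,7)→{5,7}; (5,1)→{1,2}; (7,2)→{1,2,3}. Safe: 6. Place at column 6.
Row 8: attacked by (1,3)→{3}; (2,8)→{2,8}; (3,4)→{4}; (4,7)→{3,7}; (5,1)→{1,4}; (6,6)→{4,6,8}; (7,2)→{1,2,3}. Safe: 5. Place at column 5.
Columns [3, 8, 4, 7, 1, 6, 2, 5], r−c [-2, -6, -1, -3, 4, 0, 5, 3], r+c [4, 10, 7, 11, 6, 12, 9, 13] are all distinct, so no two queens attack.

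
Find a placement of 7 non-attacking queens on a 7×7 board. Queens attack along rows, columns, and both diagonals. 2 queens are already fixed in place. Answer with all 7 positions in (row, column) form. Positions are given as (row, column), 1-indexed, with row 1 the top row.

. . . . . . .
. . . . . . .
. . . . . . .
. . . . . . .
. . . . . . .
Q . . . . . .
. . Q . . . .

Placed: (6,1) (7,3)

Row 1: attacked by (6,1)→{1,6}; (7,3)→{3}. Safe: 2, 4, 5, 7. Place at column 4.
Row 2: attacked by (1,4)→{3,4,5}; (6,1)→{1,5}; (7,3)→{3}. Safe: 2, 6, 7. Place at column 7.
Row 3: attacked by (1,4)→{2,4,6}; (2,7)→{6,7}; (6,1)→{1,4}; (7,3)→{3,7}. Safe: 5. Place at column 5.
Row 4: attacked by (1,4)→{1,4,7}; (2,7)→{5,7}; (3,5)→{4,5,6}; (6,1)→{1,3}; (7,3)→{3,6}. Safe: 2. Place at column 2.
Row 5: attacked by (1,4)→{4}; (2,7)→{4,7}; (3,5)→{3,5,7}; (4,2)→{1,2,3}; (6,1)→{1,2}; (7,3)→{1,3,5}. Safe: 6. Place at column 6.
Columns [4, 7, 5, 2, 6, 1, 3], r−c [-3, -5, -2, 2, -1, 5, 4], r+c [5, 9, 8, 6, 11, 7, 10] are all distinct, so no two queens attack.

(1,4) (2,7) (3,5) (4,2) (5,6) (6,1) (7,3)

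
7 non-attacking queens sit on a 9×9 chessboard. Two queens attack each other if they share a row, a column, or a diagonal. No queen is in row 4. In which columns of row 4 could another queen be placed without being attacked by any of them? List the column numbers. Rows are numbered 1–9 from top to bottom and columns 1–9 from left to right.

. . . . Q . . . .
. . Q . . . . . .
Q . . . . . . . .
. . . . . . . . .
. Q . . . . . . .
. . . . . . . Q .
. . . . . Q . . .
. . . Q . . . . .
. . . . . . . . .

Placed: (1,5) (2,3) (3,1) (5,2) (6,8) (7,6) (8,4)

(1,5) attacks row 4 at column 5 and diagonals 2, 8.
(2,3) attacks row 4 at column 3 and diagonals 1, 5.
(3,1) attacks row 4 at column 1 and diagonals 2.
(5,2) attacks row 4 at column 2 and diagonals 1, 3.
(6,8) attacks row 4 at column 8 and diagonals 6.
(7,6) attacks row 4 at column 6 and diagonals 3, 9.
(8,4) attacks row 4 at column 4 and diagonals 8.
Attacked columns: {1, 2, 3, 4, 5, 6, 8, 9}. Safe: {7}.

columns 7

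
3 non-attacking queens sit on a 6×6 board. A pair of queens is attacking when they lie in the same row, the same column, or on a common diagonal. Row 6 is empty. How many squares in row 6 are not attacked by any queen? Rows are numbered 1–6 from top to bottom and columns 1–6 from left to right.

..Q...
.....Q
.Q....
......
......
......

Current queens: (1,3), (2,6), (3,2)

(1,3) attacks row 6 at column 3.
(2,6) attacks row 6 at column 6 and diagonals 2.
(3,2) attacks row 6 at column 2 and diagonals 5.
Attacked columns: {2, 3, 5, 6}. Safe: {1, 4}.

2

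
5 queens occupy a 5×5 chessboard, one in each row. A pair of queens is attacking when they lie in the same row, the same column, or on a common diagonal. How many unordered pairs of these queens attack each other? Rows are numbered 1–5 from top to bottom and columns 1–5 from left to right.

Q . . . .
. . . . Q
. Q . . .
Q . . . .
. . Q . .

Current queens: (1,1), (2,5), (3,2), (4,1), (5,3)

Same column: (1,1)–(4,1) (column 1).
Same diagonal: (3,2)–(4,1) (|3−4| = |2−1| = 1).
Total attacking pairs: 2.

2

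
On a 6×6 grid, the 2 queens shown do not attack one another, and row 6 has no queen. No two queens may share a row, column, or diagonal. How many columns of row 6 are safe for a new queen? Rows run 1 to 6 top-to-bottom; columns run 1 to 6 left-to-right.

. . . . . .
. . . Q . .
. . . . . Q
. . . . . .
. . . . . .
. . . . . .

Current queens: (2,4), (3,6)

(2,4) attacks row 6 at column 4.
(3,6) attacks row 6 at column 6 and diagonals 3.
Attacked columns: {3, 4, 6}. Safe: {1, 2, 5}.

3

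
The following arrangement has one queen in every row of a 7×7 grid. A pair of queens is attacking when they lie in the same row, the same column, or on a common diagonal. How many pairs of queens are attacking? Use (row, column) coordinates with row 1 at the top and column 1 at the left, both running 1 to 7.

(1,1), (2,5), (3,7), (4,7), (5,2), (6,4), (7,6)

4

Same column: (3,7)–(4,7) (column 7).
Same diagonal: (2,5)–(4,7) (|2−4| = |5−7| = 2); (2,5)–(5,2) (|2−5| = |5−2| = 3); (3,7)–(6,4) (|3−6| = |7−4| = 3).
Total attacking pairs: 4.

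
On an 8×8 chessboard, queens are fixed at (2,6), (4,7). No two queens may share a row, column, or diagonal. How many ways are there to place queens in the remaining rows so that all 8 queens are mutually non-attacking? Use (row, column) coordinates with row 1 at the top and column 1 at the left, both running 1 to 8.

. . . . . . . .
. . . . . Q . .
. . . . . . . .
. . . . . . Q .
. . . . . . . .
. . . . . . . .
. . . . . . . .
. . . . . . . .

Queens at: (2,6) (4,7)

3

Branch on row 1: col 1 → 0; col 2 → 1; col 3 → 2; col 8 → 0.
Sum: 0 + 1 + 2 + 0 = 3.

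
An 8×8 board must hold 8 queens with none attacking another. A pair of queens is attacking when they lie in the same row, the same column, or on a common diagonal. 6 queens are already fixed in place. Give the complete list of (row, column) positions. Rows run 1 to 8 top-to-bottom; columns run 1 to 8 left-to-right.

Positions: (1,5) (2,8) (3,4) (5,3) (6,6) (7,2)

(1,5) (2,8) (3,4) (4,1) (5,3) (6,6) (7,2) (8,7)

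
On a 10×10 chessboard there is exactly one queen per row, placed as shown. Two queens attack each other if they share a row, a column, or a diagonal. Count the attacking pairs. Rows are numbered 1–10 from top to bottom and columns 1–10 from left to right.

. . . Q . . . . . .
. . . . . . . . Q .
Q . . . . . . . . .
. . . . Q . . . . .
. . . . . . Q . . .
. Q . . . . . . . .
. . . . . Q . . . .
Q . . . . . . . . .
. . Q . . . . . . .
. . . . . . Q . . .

Same column: (3,1)–(8,1) (column 1); (5,7)–(10,7) (column 7).
Same diagonal: (4,5)–(8,1) (|4−8| = |5−1| = 4); (5,7)–(9,3) (|5−9| = |7−3| = 4).
Total attacking pairs: 4.

4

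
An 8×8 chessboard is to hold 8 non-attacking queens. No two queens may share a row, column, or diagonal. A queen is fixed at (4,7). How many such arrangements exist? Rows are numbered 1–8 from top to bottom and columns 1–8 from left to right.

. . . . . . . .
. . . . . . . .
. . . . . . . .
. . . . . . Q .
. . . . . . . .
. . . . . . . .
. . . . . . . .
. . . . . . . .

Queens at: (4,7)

8

Branch on row 1: col 1 → 0; col 2 → 1; col 3 → 3; col 5 → 2; col 6 → 2; col 8 → 0.
Sum: 0 + 1 + 3 + 2 + 2 + 0 = 8.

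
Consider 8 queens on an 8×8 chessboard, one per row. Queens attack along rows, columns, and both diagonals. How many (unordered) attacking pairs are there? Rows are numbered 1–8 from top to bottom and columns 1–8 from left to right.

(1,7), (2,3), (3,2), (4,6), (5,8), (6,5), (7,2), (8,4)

3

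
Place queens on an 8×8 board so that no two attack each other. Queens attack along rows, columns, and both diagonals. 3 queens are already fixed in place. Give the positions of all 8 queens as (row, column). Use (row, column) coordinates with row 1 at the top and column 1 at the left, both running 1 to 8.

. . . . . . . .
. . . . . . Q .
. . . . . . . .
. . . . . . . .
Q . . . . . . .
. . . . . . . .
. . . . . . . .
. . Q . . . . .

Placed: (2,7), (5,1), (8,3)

Row 1: attacked by (2,7)→{6,7,8}; (5,1)→{1,5}; (8,3)→{3}. Safe: 2, 4. Place at column 2.
Row 3: attacked by (1,2)→{2,4}; (2,7)→{6,7,8}; (5,1)→{1,3}; (8,3)→{3,8}. Safe: 5. Place at column 5.
Row 4: attacked by (1,2)→{2,5}; (2,7)→{5,7}; (3,5)→{4,5,6}; (5,1)→{1,2}; (8,3)→{3,7}. Safe: 8. Place at column 8.
Row 6: attacked by (1,2)→{2,7}; (2,7)→{3,7}; (3,5)→{2,5,8}; (4,8)→{6,8}; (5,1)→{1,2}; (8,3)→{1,3,5}. Safe: 4. Place at column 4.
Row 7: attacked by (1,2)→{2,8}; (2,7)→{2,7}; (3,5)→{1,5}; (4,8)→{5,8}; (5,1)→{1,3}; (6,4)→{3,4,5}; (8,3)→{2,3,4}. Safe: 6. Place at column 6.
Columns [2, 7, 5, 8, 1, 4, 6, 3], r−c [-1, -5, -2, -4, 4, 2, 1, 5], r+c [3, 9, 8, 12, 6, 10, 13, 11] are all distinct, so no two queens attack.

(1,2) (2,7) (3,5) (4,8) (5,1) (6,4) (7,6) (8,3)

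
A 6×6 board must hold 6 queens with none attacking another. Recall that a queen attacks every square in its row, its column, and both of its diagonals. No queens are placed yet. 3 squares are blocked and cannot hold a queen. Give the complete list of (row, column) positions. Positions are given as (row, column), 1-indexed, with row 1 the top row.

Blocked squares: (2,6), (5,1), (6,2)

Row 1: Safe: 1, 2, 3, 4, 5, 6. Place at column 2.
Row 2: attacked by (1,2)→{1,2,3}. Blocked: 6. Safe: 4, 5. Place at column 4.
Row 3: attacked by (1,2)→{2,4}; (2,4)→{3,4,5}. Safe: 1, 6. Place at column 6.
Row 4: attacked by (1,2)→{2,5}; (2,4)→{2,4,6}; (3,6)→{5,6}. Safe: 1, 3. Place at column 1.
Row 5: attacked by (1,2)→{2,6}; (2,4)→{1,4}; (3,6)→{4,6}; (4,1)→{1,2}. Blocked: 1. Safe: 3, 5. Place at column 3.
Row 6: attacked by (1,2)→{2}; (2,4)→{4}; (3,6)→{3,6}; (4,1)→{1,3}; (5,3)→{2,3,4}. Blocked: 2. Safe: 5. Place at column 5.
Columns [2, 4, 6, 1, 3, 5], r−c [-1, -2, -3, 3, 2, 1], r+c [3, 6, 9, 5, 8, 11] are all distinct, so no two queens attack.

(1,2) (2,4) (3,6) (4,1) (5,3) (6,5)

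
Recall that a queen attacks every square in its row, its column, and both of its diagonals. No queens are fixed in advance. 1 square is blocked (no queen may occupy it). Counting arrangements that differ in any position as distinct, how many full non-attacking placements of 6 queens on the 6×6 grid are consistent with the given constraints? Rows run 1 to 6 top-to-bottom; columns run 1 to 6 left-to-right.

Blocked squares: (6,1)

4

Branch on row 1: col 1 → 0; col 2 → 1; col 3 → 1; col 4 → 1; col 5 → 1; col 6 → 0.
Sum: 0 + 1 + 1 + 1 + 1 + 0 = 4.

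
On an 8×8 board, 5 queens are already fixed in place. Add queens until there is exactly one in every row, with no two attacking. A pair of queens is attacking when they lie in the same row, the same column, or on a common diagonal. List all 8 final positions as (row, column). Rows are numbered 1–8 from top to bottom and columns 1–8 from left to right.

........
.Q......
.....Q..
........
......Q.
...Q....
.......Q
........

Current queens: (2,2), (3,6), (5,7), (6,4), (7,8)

Row 1: attacked by (2,2)→{1,2,3}; (3,6)→{4,6,8}; (5,7)→{3,7}; (6,4)→{4}; (7,8)→{2,8}. Safe: 5. Place at column 5.
Row 4: attacked by (1,5)→{2,5,8}; (2,2)→{2,4}; (3,6)→{5,6,7}; (5,7)→{6,7,8}; (6,4)→{2,4,6}; (7,8)→{5,8}. Safe: 1, 3. Place at column 1.
Row 8: attacked by (1,5)→{5}; (2,2)→{2,8}; (3,6)→{1,6}; (4,1)→{1,5}; (5,7)→{4,7}; (6,4)→{2,4,6}; (7,8)→{7,8}. Safe: 3. Place at column 3.
Columns [5, 2, 6, 1, 7, 4, 8, 3], r−c [-4, 0, -3, 3, -2, 2, -1, 5], r+c [6, 4, 9, 5, 12, 10, 15, 11] are all distinct, so no two queens attack.

(1,5) (2,2) (3,6) (4,1) (5,7) (6,4) (7,8) (8,3)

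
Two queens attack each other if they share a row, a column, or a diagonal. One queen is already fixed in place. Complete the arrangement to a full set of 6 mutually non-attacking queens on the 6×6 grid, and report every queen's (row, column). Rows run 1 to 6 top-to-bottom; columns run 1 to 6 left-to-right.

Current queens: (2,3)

Row 1: attacked by (2,3)→{2,3,4}. Safe: 1, 5, 6. Place at column 5.
Row 3: attacked by (1,5)→{3,5}; (2,3)→{2,3,4}. Safe: 1, 6. Place at column 1.
Row 4: attacked by (1,5)→{2,5}; (2,3)→{1,3,5}; (3,1)→{1,2}. Safe: 4, 6. Place at column 6.
Row 5: attacked by (1,5)→{1,5}; (2,3)→{3,6}; (3,1)→{1,3}; (4,6)→{5,6}. Safe: 2, 4. Place at column 4.
Row 6: attacked by (1,5)→{5}; (2,3)→{3}; (3,1)→{1,4}; (4,6)→{4,6}; (5,4)→{3,4,5}. Safe: 2. Place at column 2.
Columns [5, 3, 1, 6, 4, 2], r−c [-4, -1, 2, -2, 1, 4], r+c [6, 5, 4, 10, 9, 8] are all distinct, so no two queens attack.

(1,5) (2,3) (3,1) (4,6) (5,4) (6,2)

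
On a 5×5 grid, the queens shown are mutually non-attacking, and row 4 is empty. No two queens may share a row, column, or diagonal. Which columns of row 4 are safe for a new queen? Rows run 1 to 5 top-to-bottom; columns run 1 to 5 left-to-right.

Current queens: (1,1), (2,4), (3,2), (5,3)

(1,1) attacks row 4 at column 1 and diagonals 4.
(2,4) attacks row 4 at column 4 and diagonals 2.
(3,2) attacks row 4 at column 2 and diagonals 1, 3.
(5,3) attacks row 4 at column 3 and diagonals 2, 4.
Attacked columns: {1, 2, 3, 4}. Safe: {5}.

columns 5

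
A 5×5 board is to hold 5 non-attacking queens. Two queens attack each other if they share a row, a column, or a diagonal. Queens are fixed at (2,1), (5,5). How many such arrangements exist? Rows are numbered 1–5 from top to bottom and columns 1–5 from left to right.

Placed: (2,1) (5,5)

1

Branch on row 1: col 3 → 1; col 4 → 0.
Sum: 1 + 0 = 1.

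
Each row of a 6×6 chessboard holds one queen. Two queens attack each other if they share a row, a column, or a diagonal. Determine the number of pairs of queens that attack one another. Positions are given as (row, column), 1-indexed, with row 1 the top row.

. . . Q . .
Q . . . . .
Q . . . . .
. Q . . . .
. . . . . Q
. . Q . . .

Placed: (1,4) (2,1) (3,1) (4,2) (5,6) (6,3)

Same column: (2,1)–(3,1) (column 1).
Same diagonal: (3,1)–(4,2) (|3−4| = |1−2| = 1).
Total attacking pairs: 2.

2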